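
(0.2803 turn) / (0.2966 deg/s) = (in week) 0.0005625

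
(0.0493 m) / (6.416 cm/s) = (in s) 0.7684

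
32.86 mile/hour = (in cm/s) 1469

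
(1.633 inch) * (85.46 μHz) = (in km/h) 1.276e-05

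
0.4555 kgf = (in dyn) 4.467e+05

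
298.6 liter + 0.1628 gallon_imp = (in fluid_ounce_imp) 1.054e+04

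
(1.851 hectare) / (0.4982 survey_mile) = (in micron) 2.309e+07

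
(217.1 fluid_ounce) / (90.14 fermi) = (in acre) 1.76e+07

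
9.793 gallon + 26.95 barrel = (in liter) 4322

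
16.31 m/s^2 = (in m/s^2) 16.31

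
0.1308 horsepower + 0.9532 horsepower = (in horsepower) 1.084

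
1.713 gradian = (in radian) 0.02691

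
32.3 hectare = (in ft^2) 3.477e+06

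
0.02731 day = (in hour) 0.6554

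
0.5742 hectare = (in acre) 1.419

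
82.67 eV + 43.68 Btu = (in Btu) 43.68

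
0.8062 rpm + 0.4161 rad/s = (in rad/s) 0.5005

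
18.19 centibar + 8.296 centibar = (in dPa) 2.649e+05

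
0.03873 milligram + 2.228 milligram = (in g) 0.002267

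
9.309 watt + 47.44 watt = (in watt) 56.75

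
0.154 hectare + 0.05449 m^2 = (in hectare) 0.154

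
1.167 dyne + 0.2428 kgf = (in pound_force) 0.5353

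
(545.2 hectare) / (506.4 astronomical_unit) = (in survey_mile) 4.472e-11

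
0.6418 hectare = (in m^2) 6418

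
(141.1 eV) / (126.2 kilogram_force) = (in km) 1.827e-23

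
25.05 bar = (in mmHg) 1.879e+04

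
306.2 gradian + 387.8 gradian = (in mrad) 1.09e+04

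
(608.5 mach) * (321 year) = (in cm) 2.097e+17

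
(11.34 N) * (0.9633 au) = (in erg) 1.634e+19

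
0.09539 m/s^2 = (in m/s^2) 0.09539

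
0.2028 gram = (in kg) 0.0002028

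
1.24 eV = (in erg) 1.987e-12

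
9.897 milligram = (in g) 0.009897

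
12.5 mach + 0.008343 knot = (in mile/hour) 9521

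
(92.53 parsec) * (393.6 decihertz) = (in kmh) 4.046e+20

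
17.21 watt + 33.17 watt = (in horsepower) 0.06756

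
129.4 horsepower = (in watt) 9.649e+04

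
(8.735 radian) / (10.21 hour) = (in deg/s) 0.01362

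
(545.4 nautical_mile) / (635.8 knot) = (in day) 0.03574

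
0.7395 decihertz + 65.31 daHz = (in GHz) 6.532e-07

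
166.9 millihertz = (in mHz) 166.9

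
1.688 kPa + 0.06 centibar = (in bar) 0.01748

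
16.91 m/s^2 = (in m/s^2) 16.91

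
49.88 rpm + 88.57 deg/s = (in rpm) 64.64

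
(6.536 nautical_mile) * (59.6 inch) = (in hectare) 1.832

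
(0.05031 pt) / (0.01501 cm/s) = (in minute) 0.001971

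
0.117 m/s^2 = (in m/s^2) 0.117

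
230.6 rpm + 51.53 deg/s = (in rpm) 239.2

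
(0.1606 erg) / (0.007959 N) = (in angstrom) 2.018e+04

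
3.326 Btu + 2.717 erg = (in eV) 2.19e+22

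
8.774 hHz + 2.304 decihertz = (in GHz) 8.776e-07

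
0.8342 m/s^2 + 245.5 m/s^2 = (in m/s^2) 246.3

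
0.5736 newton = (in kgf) 0.05849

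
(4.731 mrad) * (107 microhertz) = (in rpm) 4.834e-06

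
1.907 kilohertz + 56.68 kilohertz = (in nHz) 5.859e+13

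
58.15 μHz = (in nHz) 5.815e+04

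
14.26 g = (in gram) 14.26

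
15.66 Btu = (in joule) 1.652e+04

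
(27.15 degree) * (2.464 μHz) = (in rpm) 1.115e-05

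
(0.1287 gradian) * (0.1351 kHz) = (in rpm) 2.608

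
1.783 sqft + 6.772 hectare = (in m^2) 6.772e+04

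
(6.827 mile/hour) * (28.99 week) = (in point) 1.517e+11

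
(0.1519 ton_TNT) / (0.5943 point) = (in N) 3.031e+12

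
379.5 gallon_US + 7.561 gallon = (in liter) 1465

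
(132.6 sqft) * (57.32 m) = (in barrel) 4441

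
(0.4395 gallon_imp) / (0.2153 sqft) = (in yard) 0.1092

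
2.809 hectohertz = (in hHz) 2.809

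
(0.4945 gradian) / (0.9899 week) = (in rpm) 1.239e-07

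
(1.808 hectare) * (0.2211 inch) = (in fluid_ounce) 3.433e+06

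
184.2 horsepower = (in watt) 1.374e+05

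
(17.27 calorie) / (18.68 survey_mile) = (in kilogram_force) 0.0002451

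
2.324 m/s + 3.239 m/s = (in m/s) 5.563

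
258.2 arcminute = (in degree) 4.303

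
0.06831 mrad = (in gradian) 0.004349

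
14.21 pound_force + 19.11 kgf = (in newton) 250.6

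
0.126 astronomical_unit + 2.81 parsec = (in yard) 9.482e+16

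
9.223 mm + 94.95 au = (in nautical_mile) 7.67e+09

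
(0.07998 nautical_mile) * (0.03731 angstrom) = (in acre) 1.366e-13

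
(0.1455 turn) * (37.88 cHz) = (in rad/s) 0.3463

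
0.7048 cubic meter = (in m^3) 0.7048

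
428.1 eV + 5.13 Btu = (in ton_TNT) 1.294e-06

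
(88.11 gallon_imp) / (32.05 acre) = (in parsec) 1.001e-22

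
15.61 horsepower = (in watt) 1.164e+04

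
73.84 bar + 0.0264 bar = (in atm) 72.9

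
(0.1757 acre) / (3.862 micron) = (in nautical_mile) 9.941e+04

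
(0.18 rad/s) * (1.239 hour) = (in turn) 127.8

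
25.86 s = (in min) 0.431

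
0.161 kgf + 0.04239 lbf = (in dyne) 1.767e+05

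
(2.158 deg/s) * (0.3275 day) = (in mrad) 1.066e+06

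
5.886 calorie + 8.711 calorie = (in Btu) 0.05789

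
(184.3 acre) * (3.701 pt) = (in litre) 9.738e+05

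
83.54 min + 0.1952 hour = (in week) 0.00945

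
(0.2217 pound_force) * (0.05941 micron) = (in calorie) 1.4e-08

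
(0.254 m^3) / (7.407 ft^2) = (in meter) 0.3691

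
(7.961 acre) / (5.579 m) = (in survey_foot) 1.895e+04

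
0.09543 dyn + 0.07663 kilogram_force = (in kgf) 0.07663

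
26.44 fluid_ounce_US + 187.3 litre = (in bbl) 1.183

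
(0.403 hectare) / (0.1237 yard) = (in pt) 1.01e+08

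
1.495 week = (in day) 10.47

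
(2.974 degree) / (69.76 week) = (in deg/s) 7.049e-08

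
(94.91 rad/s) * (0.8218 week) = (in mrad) 4.717e+10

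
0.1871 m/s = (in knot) 0.3637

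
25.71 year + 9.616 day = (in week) 1342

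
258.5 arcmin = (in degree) 4.308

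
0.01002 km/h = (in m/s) 0.002783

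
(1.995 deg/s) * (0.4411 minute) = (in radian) 0.9215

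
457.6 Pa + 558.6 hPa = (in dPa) 5.632e+05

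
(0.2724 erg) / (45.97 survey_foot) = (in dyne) 0.0001944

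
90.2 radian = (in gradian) 5742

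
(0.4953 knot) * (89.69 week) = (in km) 1.382e+04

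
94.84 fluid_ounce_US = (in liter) 2.805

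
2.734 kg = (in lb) 6.027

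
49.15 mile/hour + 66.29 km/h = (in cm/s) 4039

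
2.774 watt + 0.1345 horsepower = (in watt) 103.1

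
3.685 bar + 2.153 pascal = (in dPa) 3.685e+06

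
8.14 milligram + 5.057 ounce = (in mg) 1.434e+05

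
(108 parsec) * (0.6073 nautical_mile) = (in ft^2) 4.034e+22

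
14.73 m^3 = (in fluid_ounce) 4.981e+05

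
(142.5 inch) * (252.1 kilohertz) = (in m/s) 9.125e+05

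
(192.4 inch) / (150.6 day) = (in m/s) 3.756e-07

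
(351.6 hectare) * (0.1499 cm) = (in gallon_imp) 1.159e+06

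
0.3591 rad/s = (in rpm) 3.429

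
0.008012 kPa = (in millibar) 0.08012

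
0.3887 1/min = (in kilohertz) 6.478e-06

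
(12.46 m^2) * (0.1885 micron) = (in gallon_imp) 0.0005166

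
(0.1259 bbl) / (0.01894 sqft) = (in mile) 0.007069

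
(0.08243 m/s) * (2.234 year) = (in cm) 5.807e+08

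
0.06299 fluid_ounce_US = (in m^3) 1.863e-06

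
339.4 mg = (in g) 0.3394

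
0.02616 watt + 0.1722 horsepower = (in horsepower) 0.1722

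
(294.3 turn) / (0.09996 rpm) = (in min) 2944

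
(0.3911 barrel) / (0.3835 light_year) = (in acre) 4.235e-21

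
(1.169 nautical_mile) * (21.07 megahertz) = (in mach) 1.34e+08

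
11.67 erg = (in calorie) 2.789e-07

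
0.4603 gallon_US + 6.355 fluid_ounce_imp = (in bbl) 0.0121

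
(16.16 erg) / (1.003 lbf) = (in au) 2.421e-18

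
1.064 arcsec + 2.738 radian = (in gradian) 174.3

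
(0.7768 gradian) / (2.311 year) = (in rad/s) 1.674e-10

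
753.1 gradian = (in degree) 677.8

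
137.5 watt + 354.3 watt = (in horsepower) 0.6595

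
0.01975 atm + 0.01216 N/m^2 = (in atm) 0.01975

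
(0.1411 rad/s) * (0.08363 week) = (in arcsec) 1.472e+09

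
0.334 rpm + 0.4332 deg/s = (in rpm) 0.4062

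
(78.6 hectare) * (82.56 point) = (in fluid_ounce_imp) 8.057e+08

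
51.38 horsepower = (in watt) 3.831e+04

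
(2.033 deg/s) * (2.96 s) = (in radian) 0.105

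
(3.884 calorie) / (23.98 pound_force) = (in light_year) 1.61e-17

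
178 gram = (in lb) 0.3924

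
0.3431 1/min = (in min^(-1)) 0.3431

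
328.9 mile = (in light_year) 5.595e-11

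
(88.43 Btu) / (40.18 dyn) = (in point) 6.582e+11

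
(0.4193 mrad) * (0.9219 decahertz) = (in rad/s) 0.003866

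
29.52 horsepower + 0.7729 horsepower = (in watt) 2.259e+04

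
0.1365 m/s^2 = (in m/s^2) 0.1365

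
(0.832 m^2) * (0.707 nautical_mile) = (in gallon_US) 2.878e+05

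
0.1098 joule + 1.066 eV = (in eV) 6.853e+17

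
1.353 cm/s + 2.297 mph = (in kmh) 3.745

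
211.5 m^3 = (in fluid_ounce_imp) 7.444e+06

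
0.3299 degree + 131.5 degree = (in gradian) 146.5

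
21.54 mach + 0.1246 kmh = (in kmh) 2.64e+04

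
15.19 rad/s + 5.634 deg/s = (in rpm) 146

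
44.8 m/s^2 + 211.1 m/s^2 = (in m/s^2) 255.9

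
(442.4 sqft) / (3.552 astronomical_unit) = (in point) 2.193e-07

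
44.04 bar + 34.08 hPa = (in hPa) 4.407e+04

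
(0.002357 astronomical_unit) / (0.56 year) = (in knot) 38.81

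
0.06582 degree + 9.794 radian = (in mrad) 9795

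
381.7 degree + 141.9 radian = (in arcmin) 5.107e+05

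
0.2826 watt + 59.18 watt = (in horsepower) 0.07974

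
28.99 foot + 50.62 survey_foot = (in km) 0.02427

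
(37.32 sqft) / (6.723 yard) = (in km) 0.000564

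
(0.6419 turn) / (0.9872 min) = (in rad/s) 0.06809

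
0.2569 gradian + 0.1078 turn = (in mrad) 681.4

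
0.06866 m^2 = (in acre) 1.697e-05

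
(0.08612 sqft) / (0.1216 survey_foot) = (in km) 0.0002159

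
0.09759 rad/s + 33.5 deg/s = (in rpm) 6.515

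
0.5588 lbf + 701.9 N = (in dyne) 7.044e+07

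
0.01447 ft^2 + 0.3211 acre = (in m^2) 1299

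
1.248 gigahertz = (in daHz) 1.248e+08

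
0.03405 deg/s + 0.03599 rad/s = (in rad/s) 0.03658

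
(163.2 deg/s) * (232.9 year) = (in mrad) 2.092e+13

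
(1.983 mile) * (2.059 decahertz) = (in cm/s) 6.571e+06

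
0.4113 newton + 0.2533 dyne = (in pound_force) 0.09246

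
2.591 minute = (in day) 0.001799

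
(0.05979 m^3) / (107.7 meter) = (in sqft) 0.005976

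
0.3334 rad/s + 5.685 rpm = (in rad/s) 0.9287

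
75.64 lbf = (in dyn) 3.365e+07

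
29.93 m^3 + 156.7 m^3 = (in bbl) 1174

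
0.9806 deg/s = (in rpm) 0.1634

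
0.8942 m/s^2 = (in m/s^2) 0.8942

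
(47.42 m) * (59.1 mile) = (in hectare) 451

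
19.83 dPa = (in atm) 1.957e-05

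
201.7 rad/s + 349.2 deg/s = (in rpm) 1984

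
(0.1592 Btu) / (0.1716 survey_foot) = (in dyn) 3.211e+08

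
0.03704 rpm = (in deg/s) 0.2222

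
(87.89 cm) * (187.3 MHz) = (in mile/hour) 3.682e+08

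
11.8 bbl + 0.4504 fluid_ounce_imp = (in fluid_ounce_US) 6.344e+04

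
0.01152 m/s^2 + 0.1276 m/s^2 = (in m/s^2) 0.1391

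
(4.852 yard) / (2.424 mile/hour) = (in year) 1.298e-07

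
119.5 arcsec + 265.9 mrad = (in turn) 0.04241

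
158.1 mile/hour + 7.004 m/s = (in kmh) 279.7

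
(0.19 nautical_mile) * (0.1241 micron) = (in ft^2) 0.00047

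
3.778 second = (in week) 6.247e-06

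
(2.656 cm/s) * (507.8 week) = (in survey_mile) 5069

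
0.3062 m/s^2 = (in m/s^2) 0.3062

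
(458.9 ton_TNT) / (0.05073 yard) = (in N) 4.139e+13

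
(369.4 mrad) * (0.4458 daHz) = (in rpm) 15.73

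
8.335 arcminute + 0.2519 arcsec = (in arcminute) 8.339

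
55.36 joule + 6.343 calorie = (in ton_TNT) 1.957e-08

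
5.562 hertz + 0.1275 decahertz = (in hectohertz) 0.06837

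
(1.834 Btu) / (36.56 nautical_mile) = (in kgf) 0.002914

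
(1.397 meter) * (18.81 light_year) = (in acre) 6.143e+13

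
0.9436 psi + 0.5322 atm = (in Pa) 6.043e+04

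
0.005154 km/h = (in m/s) 0.001432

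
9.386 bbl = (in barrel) 9.386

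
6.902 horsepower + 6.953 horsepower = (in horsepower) 13.85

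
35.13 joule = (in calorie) 8.396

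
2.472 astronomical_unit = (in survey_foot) 1.213e+12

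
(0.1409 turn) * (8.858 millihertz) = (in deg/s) 0.4493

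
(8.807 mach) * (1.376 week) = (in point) 7.074e+12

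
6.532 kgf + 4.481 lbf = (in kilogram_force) 8.565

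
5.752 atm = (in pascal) 5.828e+05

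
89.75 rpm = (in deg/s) 538.5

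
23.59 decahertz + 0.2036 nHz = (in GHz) 2.359e-07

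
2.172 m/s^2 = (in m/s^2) 2.172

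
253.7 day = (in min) 3.653e+05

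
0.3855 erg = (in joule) 3.855e-08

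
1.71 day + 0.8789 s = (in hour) 41.04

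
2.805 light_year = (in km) 2.654e+13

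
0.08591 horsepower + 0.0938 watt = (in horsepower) 0.08604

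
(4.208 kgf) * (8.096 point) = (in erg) 1.179e+06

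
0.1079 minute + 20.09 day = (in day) 20.09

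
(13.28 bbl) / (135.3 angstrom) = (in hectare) 1.56e+04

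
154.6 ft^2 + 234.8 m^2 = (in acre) 0.06157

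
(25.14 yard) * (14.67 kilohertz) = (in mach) 990.4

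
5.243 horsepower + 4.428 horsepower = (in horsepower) 9.671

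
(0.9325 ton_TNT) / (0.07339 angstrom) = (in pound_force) 1.195e+20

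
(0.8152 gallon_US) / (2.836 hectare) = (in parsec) 3.526e-24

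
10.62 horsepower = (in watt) 7919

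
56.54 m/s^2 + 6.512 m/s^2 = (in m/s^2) 63.05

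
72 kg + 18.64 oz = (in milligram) 7.253e+07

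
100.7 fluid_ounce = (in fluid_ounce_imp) 104.8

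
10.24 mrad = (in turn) 0.00163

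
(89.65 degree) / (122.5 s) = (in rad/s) 0.01277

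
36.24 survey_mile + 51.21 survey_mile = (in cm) 1.407e+07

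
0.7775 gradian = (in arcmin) 41.99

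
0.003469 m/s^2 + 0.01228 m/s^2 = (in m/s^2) 0.01575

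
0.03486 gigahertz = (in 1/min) 2.092e+09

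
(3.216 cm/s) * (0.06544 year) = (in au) 4.437e-07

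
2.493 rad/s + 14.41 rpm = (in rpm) 38.22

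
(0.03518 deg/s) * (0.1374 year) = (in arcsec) 5.488e+08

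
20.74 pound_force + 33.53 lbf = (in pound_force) 54.27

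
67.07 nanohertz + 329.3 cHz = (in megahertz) 3.293e-06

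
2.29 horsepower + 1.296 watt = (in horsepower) 2.292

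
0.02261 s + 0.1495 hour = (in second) 538.2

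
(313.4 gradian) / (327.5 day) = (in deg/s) 9.968e-06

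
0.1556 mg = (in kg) 1.556e-07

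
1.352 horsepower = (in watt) 1008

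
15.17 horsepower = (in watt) 1.131e+04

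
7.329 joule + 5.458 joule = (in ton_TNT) 3.056e-09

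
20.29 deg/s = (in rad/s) 0.3541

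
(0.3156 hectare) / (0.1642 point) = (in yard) 5.958e+07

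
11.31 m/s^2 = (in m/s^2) 11.31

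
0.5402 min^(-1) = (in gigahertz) 9.003e-12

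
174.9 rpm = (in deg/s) 1049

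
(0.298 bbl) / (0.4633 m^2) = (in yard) 0.1118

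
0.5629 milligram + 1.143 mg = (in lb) 3.761e-06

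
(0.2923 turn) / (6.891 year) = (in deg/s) 4.842e-07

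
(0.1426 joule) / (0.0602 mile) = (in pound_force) 0.0003309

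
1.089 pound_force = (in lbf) 1.089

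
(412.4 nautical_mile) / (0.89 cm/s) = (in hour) 2.384e+04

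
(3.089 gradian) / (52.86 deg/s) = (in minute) 0.0008766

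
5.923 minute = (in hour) 0.09872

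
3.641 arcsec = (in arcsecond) 3.641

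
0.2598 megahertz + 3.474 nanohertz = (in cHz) 2.598e+07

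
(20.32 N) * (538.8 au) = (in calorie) 3.915e+14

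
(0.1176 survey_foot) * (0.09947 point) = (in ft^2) 1.354e-05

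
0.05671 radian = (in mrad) 56.71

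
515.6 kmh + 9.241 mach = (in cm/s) 3.29e+05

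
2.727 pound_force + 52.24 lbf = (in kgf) 24.93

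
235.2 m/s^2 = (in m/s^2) 235.2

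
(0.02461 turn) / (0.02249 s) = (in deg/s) 393.9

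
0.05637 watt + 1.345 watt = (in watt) 1.401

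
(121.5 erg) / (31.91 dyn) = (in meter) 0.03808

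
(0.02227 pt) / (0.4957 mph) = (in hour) 9.848e-09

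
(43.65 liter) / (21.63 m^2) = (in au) 1.349e-14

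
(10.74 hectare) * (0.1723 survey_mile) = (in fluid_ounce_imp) 1.048e+12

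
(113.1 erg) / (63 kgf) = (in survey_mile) 1.138e-11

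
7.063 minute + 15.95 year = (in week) 831.7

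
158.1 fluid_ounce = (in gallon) 1.235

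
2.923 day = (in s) 2.525e+05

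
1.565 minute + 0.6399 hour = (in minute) 39.96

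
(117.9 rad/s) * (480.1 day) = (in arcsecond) 1.009e+15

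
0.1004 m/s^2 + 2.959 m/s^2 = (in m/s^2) 3.059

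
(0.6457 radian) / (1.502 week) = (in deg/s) 4.073e-05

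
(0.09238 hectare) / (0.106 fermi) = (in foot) 2.859e+19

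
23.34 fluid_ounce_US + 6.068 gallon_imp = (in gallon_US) 7.47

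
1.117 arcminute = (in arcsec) 67.02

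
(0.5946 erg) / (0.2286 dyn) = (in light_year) 2.749e-18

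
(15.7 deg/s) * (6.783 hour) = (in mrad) 6.691e+06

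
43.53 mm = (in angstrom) 4.353e+08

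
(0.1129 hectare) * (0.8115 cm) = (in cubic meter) 9.162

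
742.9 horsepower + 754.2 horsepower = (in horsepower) 1497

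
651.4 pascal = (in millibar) 6.514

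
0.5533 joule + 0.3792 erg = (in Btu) 0.0005244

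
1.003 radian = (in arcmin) 3448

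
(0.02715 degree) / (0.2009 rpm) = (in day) 2.607e-07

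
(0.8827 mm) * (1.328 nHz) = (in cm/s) 1.172e-10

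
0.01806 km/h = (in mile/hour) 0.01122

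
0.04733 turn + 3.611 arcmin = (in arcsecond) 6.156e+04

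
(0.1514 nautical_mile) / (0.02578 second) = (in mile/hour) 2.433e+04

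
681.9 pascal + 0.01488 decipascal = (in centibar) 0.6819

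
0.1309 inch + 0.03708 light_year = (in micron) 3.508e+20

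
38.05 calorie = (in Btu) 0.1509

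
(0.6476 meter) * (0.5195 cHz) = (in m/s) 0.003364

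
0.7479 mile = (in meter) 1204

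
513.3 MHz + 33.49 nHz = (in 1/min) 3.08e+10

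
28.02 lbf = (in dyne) 1.246e+07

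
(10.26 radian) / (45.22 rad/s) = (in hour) 6.303e-05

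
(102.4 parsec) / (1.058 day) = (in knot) 6.719e+13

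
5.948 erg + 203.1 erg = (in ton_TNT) 4.996e-15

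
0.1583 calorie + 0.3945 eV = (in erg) 6.623e+06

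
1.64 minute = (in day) 0.001139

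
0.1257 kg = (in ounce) 4.434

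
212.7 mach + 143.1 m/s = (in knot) 1.411e+05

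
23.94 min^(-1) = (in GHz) 3.99e-10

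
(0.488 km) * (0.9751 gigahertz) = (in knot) 9.25e+11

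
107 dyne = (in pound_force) 0.0002405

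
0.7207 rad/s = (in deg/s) 41.29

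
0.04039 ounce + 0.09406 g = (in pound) 0.002732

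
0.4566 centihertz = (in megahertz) 4.566e-09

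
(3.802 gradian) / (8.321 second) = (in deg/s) 0.4112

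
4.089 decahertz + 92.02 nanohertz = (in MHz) 4.089e-05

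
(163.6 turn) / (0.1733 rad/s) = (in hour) 1.648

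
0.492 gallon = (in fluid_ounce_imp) 65.55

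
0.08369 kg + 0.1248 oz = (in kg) 0.08723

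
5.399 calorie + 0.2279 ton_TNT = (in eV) 5.951e+27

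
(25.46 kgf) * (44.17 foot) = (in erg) 3.361e+10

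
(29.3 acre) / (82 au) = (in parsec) 3.133e-25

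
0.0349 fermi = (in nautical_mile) 1.884e-20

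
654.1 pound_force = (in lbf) 654.1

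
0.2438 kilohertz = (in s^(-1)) 243.8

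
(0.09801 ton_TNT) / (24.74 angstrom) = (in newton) 1.658e+17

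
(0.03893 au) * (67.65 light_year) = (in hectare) 3.727e+23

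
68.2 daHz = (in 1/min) 4.092e+04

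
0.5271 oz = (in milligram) 1.494e+04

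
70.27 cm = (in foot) 2.305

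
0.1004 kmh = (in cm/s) 2.789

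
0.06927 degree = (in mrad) 1.209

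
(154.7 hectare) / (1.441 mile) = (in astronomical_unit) 4.459e-09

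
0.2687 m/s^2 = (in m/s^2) 0.2687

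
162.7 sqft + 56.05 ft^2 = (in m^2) 20.32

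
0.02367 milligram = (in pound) 5.218e-08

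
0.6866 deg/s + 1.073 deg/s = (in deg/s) 1.76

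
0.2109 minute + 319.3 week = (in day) 2235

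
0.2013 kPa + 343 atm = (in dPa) 3.475e+08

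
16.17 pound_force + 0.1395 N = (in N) 72.07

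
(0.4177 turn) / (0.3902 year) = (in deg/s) 1.222e-05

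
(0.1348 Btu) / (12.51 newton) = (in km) 0.01137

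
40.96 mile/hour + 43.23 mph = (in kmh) 135.5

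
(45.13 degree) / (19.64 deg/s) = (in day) 2.66e-05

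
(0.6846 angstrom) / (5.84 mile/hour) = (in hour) 7.284e-15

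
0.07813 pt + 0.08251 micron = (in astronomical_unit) 1.848e-16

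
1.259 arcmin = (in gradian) 0.02331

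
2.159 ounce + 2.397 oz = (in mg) 1.292e+05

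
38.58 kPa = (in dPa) 3.858e+05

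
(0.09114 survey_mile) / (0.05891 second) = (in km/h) 8963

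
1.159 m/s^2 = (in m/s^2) 1.159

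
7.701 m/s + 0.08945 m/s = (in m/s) 7.79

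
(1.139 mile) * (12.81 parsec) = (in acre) 1.79e+17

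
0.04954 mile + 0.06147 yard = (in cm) 7978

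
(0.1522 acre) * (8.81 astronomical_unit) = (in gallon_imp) 1.786e+17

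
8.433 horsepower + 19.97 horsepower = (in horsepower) 28.4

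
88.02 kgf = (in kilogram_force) 88.02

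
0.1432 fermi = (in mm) 1.432e-13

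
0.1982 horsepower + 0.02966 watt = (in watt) 147.8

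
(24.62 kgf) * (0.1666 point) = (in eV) 8.857e+16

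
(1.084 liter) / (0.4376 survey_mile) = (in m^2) 1.539e-06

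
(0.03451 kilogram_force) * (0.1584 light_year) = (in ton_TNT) 1.212e+05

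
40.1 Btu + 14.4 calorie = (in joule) 4.237e+04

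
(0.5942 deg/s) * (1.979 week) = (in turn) 1976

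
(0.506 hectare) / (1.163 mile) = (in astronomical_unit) 1.807e-11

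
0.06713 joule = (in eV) 4.19e+17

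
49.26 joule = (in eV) 3.075e+20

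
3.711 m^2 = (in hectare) 0.0003711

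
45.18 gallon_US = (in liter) 171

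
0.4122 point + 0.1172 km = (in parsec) 3.798e-15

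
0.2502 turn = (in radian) 1.572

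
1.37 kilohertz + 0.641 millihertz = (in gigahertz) 1.37e-06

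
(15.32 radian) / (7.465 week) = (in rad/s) 3.393e-06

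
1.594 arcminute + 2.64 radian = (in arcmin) 9077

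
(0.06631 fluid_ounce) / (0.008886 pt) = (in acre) 0.0001546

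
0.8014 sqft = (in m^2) 0.07445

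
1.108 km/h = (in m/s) 0.3078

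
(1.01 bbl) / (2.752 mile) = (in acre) 8.959e-09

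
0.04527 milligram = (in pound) 9.98e-08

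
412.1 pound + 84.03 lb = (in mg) 2.25e+08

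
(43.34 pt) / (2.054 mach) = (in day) 2.53e-10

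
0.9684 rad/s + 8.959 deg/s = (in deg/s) 64.44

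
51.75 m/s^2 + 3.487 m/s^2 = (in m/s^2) 55.24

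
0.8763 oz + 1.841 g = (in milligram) 2.668e+04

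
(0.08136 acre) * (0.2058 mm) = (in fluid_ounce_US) 2291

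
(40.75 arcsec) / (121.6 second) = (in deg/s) 9.309e-05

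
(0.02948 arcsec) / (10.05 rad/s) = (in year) 4.51e-16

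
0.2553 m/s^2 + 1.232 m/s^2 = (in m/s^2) 1.487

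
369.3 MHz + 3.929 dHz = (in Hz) 3.693e+08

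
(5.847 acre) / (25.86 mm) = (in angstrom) 9.15e+15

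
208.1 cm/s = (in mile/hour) 4.655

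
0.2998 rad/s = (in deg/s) 17.18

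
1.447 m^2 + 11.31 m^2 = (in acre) 0.003152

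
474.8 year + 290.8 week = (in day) 1.753e+05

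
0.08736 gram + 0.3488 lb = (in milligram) 1.583e+05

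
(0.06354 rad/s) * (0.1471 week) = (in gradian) 3.599e+05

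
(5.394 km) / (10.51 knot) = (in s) 997.6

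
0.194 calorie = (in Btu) 0.0007693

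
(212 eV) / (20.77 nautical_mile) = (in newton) 8.83e-22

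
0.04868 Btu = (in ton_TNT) 1.228e-08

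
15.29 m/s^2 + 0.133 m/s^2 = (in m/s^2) 15.42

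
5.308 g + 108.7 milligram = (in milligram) 5417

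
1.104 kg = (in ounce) 38.94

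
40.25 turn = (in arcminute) 8.694e+05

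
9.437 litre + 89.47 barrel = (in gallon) 3760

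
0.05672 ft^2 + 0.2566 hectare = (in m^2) 2566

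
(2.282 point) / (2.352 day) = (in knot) 7.701e-09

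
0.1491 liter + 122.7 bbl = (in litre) 1.951e+04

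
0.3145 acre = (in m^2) 1273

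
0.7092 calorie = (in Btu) 0.002812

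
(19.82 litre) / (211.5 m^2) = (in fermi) 9.371e+10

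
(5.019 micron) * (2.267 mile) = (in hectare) 1.831e-06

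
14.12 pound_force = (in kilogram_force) 6.405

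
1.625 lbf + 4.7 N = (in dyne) 1.193e+06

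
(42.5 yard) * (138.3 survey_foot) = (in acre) 0.4048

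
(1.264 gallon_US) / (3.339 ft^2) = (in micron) 1.542e+04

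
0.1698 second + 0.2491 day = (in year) 0.0006825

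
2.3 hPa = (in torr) 1.725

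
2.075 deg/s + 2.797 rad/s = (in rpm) 27.06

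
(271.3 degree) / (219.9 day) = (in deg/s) 1.428e-05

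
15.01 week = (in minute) 1.513e+05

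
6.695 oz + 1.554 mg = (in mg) 1.898e+05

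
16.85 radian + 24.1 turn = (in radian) 168.3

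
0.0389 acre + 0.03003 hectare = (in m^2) 457.7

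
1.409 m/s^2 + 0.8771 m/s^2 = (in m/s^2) 2.286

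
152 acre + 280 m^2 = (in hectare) 61.54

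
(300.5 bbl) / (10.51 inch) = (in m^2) 179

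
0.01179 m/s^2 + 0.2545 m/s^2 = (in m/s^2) 0.2663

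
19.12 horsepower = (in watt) 1.426e+04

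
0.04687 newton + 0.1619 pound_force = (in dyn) 7.67e+04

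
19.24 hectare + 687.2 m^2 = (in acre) 47.71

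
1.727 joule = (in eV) 1.078e+19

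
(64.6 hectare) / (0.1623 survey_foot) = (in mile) 8114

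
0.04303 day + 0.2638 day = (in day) 0.3068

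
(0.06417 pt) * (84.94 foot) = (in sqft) 0.006309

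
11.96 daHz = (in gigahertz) 1.196e-07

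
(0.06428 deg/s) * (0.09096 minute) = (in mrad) 6.123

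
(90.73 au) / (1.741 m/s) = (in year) 2.472e+05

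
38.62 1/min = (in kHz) 0.0006437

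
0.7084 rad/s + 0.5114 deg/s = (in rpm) 6.85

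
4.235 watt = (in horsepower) 0.005679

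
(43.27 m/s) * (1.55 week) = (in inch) 1.597e+09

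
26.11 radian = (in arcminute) 8.976e+04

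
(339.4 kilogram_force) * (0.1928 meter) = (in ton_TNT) 1.534e-07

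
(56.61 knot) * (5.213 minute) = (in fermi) 9.109e+18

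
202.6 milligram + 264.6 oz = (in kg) 7.501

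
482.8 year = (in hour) 4.229e+06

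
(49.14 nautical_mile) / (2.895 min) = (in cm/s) 5.239e+04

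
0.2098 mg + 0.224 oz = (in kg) 0.006351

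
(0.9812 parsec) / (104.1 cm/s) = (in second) 2.908e+16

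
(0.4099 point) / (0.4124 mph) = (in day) 9.078e-09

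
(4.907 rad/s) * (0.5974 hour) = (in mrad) 1.055e+07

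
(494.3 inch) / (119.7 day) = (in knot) 2.36e-06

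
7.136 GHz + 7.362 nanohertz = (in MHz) 7136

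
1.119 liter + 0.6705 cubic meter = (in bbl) 4.224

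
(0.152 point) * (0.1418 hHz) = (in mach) 2.233e-06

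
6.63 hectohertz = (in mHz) 6.63e+05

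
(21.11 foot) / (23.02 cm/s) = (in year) 8.863e-07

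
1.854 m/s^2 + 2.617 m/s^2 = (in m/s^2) 4.471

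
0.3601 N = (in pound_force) 0.08095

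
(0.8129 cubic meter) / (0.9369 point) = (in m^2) 2459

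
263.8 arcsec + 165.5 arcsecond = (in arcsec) 429.3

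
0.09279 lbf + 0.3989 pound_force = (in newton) 2.187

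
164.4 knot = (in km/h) 304.5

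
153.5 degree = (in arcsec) 5.526e+05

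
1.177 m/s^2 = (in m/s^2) 1.177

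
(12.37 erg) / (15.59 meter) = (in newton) 7.935e-08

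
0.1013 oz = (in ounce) 0.1013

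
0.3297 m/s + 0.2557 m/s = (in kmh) 2.107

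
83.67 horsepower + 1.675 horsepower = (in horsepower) 85.34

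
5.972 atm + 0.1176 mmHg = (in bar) 6.051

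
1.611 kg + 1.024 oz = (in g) 1640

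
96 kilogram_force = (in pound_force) 211.6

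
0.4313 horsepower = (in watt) 321.6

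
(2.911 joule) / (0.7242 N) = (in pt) 1.139e+04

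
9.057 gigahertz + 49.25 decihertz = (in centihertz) 9.057e+11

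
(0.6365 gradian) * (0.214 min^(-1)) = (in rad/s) 3.566e-05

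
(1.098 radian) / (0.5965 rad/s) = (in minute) 0.03068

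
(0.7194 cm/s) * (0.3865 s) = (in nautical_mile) 1.501e-06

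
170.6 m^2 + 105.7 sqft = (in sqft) 1942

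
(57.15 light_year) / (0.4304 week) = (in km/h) 7.478e+12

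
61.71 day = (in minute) 8.886e+04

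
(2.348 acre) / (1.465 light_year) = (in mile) 4.26e-16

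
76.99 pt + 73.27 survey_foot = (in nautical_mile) 0.01207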